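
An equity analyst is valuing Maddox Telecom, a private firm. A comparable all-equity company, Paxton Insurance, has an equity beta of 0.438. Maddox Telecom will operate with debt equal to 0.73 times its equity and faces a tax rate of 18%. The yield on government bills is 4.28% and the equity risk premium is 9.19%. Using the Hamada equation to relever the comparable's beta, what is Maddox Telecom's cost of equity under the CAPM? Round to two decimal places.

β_L = β_U × [1 + (1 − t)(D/E)] = 0.438 × [1 + (1 − 0.18) × 0.73]
    = 0.438 × [1 + 0.82 × 0.73] = 0.438 × 1.5986 = 0.7002
E(R) = R_f + β_L × MRP = 4.28% + 0.7002 × 9.19% = 10.71%

10.71%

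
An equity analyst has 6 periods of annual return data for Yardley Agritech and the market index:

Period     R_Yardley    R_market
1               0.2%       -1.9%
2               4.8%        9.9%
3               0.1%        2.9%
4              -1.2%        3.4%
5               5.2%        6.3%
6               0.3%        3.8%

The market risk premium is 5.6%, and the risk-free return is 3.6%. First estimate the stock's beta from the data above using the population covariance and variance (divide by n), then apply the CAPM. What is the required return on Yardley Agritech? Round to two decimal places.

6.46%

Mean R_i = (0.2 + 4.8 + 0.1 − 1.2 + 5.2 + 0.3) / 6 = 1.5667%
Mean R_m = (-1.9 + 9.9 + 2.9 + 3.4 + 6.3 + 3.8) / 6 = 4.0667%
Σ(R_i − R̄_i)(R_m − R̄_m) = 39.0233  ⇒  Cov = 39.0233 / 6 = 6.5039
Σ(R_m − R̄_m)² = 76.4933  ⇒  Var(R_m) = 76.4933 / 6 = 12.7489
β = Cov / Var(R_m) = 6.5039 / 12.7489 = 0.5102
E(R) = R_f + β × MRP = 3.6% + 0.5102 × 5.6% = 6.46%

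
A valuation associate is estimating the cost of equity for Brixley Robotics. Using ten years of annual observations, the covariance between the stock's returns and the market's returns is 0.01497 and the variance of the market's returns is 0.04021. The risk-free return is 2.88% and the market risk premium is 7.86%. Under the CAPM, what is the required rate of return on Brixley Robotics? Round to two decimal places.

β = Cov(R_i, R_m) / Var(R_m) = 0.01497 / 0.04021 = 0.3723
E(R) = R_f + β × MRP = 2.88% + 0.3723 × 7.86% = 5.81%

5.81%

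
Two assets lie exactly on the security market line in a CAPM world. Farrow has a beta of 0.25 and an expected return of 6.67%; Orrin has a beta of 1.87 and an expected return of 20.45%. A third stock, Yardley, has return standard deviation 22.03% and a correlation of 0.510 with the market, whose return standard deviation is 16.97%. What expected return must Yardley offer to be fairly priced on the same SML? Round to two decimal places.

10.18%

MRP = (20.45% − 6.67%) / (1.87 − 0.25) = 8.5062%
R_f = 6.67% − 0.25 × 8.5062% = 4.5435%
β_Yardley = ρ·σ_i/σ_m = 0.510 × 22.03 / 16.97 = 0.6621
E(R_Yardley) = R_f + β × MRP = 4.5435% + 0.6621 × 8.5062% = 10.18%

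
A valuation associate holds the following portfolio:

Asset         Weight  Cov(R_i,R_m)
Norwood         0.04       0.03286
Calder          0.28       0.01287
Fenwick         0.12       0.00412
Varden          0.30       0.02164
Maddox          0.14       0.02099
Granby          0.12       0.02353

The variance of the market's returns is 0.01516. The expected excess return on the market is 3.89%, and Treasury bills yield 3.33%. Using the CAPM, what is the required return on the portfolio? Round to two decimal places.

β_Norwood = 0.03286 / 0.01516 = 2.1675
β_Calder = 0.01287 / 0.01516 = 0.8489
β_Fenwick = 0.00412 / 0.01516 = 0.2718
β_Varden = 0.02164 / 0.01516 = 1.4274
β_Maddox = 0.02099 / 0.01516 = 1.3846
β_Granby = 0.02353 / 0.01516 = 1.5521
β_P = Σ w_i β_i = 0.04×2.1675 + 0.28×0.8489 + 0.12×0.2718 + 0.30×1.4274 + 0.14×1.3846 + 0.12×1.5521 = 1.1653
E(R_P) = R_f + β_P × MRP = 3.33% + 1.1653 × 3.89% = 7.86%

7.86%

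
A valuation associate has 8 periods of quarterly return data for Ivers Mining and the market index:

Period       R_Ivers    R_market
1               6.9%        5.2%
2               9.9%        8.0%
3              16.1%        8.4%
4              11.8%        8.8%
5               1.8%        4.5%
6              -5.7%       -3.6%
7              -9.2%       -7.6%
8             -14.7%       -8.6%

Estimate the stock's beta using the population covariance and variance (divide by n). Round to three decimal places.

Mean R_i = (6.9 + 9.9 + 16.1 + 11.8 + 1.8 − 5.7 − 9.2 − 14.7) / 8 = 2.1125%
Mean R_m = (5.2 + 8.0 + 8.4 + 8.8 + 4.5 − 3.6 − 7.6 − 8.6) / 8 = 1.8875%
Σ(R_i − R̄_i)(R_m − R̄_m) = 547.2213  ⇒  Cov = 547.2213 / 8 = 68.4027
Σ(R_m − R̄_m)² = 375.4688  ⇒  Var(R_m) = 375.4688 / 8 = 46.9336
β = Cov / Var(R_m) = 68.4027 / 46.9336 = 1.4574

1.457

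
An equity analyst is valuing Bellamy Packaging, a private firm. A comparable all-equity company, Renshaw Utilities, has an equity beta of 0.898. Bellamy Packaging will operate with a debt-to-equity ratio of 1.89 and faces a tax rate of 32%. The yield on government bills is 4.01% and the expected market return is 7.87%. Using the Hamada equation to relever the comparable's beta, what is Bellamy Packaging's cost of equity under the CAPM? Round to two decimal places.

11.93%

β_L = β_U × [1 + (1 − t)(D/E)] = 0.898 × [1 + (1 − 0.32) × 1.89]
    = 0.898 × [1 + 0.68 × 1.89] = 0.898 × 2.2852 = 2.0521
MRP = 7.87% − 4.01% = 3.86%
E(R) = R_f + β_L × MRP = 4.01% + 2.0521 × 3.86% = 11.93%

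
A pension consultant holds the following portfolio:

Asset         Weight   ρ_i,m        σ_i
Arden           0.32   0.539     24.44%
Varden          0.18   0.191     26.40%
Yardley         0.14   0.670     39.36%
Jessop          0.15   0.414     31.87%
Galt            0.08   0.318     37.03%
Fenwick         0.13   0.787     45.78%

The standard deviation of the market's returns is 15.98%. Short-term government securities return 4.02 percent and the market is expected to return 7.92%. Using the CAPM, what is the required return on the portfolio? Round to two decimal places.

β_Arden = 0.539 × 24.44% / 15.98% = 0.8244
β_Varden = 0.191 × 26.40% / 15.98% = 0.3155
β_Yardley = 0.670 × 39.36% / 15.98% = 1.6503
β_Jessop = 0.414 × 31.87% / 15.98% = 0.8257
β_Galt = 0.318 × 37.03% / 15.98% = 0.7369
β_Fenwick = 0.787 × 45.78% / 15.98% = 2.2546
β_P = Σ w_i β_i = 0.32×0.8244 + 0.18×0.3155 + 0.14×1.6503 + 0.15×0.8257 + 0.08×0.7369 + 0.13×2.2546 = 1.0275
MRP = 7.92% − 4.02% = 3.90%
E(R_P) = R_f + β_P × MRP = 4.02% + 1.0275 × 3.90% = 8.03%

8.03%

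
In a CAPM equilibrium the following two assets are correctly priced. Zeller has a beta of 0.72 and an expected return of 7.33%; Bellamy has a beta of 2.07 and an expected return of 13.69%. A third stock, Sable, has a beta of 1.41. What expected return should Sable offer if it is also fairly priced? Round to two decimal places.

MRP (SML slope) = (13.69% − 7.33%) / (2.07 − 0.72) = 6.36% / 1.35 = 4.7111%
R_f (intercept) = 7.33% − 0.72 × 4.7111% = 3.9380%
E(R_Sable) = R_f + β × MRP = 3.9380% + 1.41 × 4.7111% = 10.58%

10.58%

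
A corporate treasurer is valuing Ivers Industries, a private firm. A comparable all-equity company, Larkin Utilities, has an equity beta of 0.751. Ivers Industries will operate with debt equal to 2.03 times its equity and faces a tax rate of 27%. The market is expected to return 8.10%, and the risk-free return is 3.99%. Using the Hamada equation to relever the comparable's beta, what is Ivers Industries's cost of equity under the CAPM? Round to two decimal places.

11.65%

β_L = β_U × [1 + (1 − t)(D/E)] = 0.751 × [1 + (1 − 0.27) × 2.03]
    = 0.751 × [1 + 0.73 × 2.03] = 0.751 × 2.4819 = 1.8639
MRP = 8.10% − 3.99% = 4.11%
E(R) = R_f + β_L × MRP = 3.99% + 1.8639 × 4.11% = 11.65%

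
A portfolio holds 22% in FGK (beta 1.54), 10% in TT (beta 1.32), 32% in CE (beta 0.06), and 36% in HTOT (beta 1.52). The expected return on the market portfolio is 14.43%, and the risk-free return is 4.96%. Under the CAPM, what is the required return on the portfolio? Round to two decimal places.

14.78%

β_P = Σ w_i β_i = 0.22×1.54 + 0.10×1.32 + 0.32×0.06 + 0.36×1.52 = 1.0372
MRP = 14.43% − 4.96% = 9.47%
E(R_P) = R_f + β_P × MRP = 4.96% + 1.0372 × 9.47% = 14.78%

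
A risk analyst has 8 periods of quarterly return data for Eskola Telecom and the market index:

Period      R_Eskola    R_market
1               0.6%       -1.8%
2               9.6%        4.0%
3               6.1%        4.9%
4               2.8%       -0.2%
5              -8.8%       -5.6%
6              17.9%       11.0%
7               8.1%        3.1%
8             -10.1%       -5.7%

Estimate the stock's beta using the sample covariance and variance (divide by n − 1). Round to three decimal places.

Mean R_i = (0.6 + 9.6 + 6.1 + 2.8 − 8.8 + 17.9 + 8.1 − 10.1) / 8 = 3.2750%
Mean R_m = (-1.8 + 4.0 + 4.9 − 0.2 − 5.6 + 11.0 + 3.1 − 5.7) / 8 = 1.2125%
Σ(R_i − R̄_i)(R_m − R̄_m) = 363.7425  ⇒  Cov = 363.7425 / 7 = 51.9632
Σ(R_m − R̄_m)² = 225.9888  ⇒  Var(R_m) = 225.9888 / 7 = 32.2841
β = Cov / Var(R_m) = 51.9632 / 32.2841 = 1.6096

1.610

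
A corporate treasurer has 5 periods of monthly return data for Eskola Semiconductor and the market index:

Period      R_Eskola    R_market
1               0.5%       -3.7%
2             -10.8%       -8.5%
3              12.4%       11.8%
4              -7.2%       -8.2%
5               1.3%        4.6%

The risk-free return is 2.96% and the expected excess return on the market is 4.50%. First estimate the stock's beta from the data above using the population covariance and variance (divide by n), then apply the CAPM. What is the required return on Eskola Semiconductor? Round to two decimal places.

Mean R_i = (0.5 − 10.8 + 12.4 − 7.2 + 1.3) / 5 = -0.7600%
Mean R_m = (-3.7 − 8.5 + 11.8 − 8.2 + 4.6) / 5 = -0.8000%
Σ(R_i − R̄_i)(R_m − R̄_m) = 298.2500  ⇒  Cov = 298.2500 / 5 = 59.6500
Σ(R_m − R̄_m)² = 310.3800  ⇒  Var(R_m) = 310.3800 / 5 = 62.0760
β = Cov / Var(R_m) = 59.6500 / 62.0760 = 0.9609
E(R) = R_f + β × MRP = 2.96% + 0.9609 × 4.50% = 7.28%

7.28%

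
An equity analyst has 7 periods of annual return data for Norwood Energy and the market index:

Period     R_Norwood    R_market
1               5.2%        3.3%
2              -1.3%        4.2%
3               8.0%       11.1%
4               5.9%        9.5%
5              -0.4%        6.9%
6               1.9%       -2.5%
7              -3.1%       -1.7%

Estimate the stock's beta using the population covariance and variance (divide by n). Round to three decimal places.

0.509

Mean R_i = (5.2 − 1.3 + 8.0 + 5.9 − 0.4 + 1.9 − 3.1) / 7 = 2.3143%
Mean R_m = (3.3 + 4.2 + 11.1 + 9.5 + 6.9 − 2.5 − 1.7) / 7 = 4.4000%
Σ(R_i − R̄_i)(R_m − R̄_m) = 83.0300  ⇒  Cov = 83.0300 / 7 = 11.8614
Σ(R_m − R̄_m)² = 163.2200  ⇒  Var(R_m) = 163.2200 / 7 = 23.3171
β = Cov / Var(R_m) = 11.8614 / 23.3171 = 0.5087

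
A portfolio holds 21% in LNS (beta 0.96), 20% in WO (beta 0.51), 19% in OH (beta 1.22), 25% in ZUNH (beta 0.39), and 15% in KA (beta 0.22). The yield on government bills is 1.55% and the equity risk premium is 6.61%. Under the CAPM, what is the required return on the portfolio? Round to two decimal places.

5.95%

β_P = Σ w_i β_i = 0.21×0.96 + 0.20×0.51 + 0.19×1.22 + 0.25×0.39 + 0.15×0.22 = 0.6659
E(R_P) = R_f + β_P × MRP = 1.55% + 0.6659 × 6.61% = 5.95%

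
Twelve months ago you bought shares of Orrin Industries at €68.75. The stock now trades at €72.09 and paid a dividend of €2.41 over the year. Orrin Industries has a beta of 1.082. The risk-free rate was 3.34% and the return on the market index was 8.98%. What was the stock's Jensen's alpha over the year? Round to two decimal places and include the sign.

-1.08%

Realised HPR = (P1 + D1 − P0) / P0 = (72.09 + 2.41 − 68.75) / 68.75 = 5.75 / 68.75 = 8.3636%
MRP = 8.98% − 3.34% = 5.64%
CAPM required = R_f + β·MRP = 3.34% + 1.082 × 5.64% = 9.44248%
α = realised − required = 8.3636% − 9.44248% = -1.08%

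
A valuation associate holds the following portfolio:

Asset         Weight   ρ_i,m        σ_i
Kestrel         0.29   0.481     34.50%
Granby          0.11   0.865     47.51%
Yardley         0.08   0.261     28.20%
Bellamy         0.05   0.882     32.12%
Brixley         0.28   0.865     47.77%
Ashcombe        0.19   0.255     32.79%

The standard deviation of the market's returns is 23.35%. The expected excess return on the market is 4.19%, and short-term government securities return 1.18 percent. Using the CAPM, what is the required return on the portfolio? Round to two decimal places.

β_Kestrel = 0.481 × 34.50% / 23.35% = 0.7107
β_Granby = 0.865 × 47.51% / 23.35% = 1.7600
β_Yardley = 0.261 × 28.20% / 23.35% = 0.3152
β_Bellamy = 0.882 × 32.12% / 23.35% = 1.2133
β_Brixley = 0.865 × 47.77% / 23.35% = 1.7696
β_Ashcombe = 0.255 × 32.79% / 23.35% = 0.3581
β_P = Σ w_i β_i = 0.29×0.7107 + 0.11×1.7600 + 0.08×0.3152 + 0.05×1.2133 + 0.28×1.7696 + 0.19×0.3581 = 1.0491
E(R_P) = R_f + β_P × MRP = 1.18% + 1.0491 × 4.19% = 5.58%

5.58%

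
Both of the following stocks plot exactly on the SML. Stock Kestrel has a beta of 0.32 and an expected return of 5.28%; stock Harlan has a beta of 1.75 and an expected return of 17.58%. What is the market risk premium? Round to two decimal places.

Both satisfy E(R) = R_f + β·MRP, so the slope of the SML is
MRP = (17.58% − 5.28%) / (1.75 − 0.32) = 12.30% / 1.43 = 8.6014%

8.60%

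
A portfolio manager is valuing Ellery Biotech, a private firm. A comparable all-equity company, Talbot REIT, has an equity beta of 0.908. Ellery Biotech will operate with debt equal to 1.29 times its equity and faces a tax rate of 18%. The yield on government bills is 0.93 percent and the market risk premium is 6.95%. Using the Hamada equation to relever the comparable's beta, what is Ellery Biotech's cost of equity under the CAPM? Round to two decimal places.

β_L = β_U × [1 + (1 − t)(D/E)] = 0.908 × [1 + (1 − 0.18) × 1.29]
    = 0.908 × [1 + 0.82 × 1.29] = 0.908 × 2.0578 = 1.8685
E(R) = R_f + β_L × MRP = 0.93% + 1.8685 × 6.95% = 13.92%

13.92%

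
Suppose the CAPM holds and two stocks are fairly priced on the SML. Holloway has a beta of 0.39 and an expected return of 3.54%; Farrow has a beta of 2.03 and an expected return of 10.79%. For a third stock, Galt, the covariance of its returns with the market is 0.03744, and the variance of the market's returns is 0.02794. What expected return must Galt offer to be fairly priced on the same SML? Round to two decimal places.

MRP = (10.79% − 3.54%) / (2.03 − 0.39) = 4.4207%
R_f = 3.54% − 0.39 × 4.4207% = 1.8159%
β_Galt = Cov / Var(R_m) = 0.03744 / 0.02794 = 1.3400
E(R_Galt) = R_f + β × MRP = 1.8159% + 1.3400 × 4.4207% = 7.74%

7.74%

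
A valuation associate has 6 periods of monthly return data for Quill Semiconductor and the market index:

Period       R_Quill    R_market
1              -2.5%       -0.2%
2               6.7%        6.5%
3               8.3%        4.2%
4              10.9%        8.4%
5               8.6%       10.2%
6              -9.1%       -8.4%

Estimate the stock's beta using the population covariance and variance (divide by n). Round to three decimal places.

1.094

Mean R_i = (-2.5 + 6.7 + 8.3 + 10.9 + 8.6 − 9.1) / 6 = 3.8167%
Mean R_m = (-0.2 + 6.5 + 4.2 + 8.4 + 10.2 − 8.4) / 6 = 3.4500%
Σ(R_i − R̄_i)(R_m − R̄_m) = 255.6250  ⇒  Cov = 255.6250 / 6 = 42.6042
Σ(R_m − R̄_m)² = 233.6750  ⇒  Var(R_m) = 233.6750 / 6 = 38.9458
β = Cov / Var(R_m) = 42.6042 / 38.9458 = 1.0939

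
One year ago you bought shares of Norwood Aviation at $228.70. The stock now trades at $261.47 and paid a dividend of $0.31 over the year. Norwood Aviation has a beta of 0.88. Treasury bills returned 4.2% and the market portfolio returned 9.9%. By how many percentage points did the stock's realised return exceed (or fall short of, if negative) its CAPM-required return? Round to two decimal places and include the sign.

+5.25%

Realised HPR = (P1 + D1 − P0) / P0 = (261.47 + 0.31 − 228.70) / 228.70 = 33.08 / 228.70 = 14.4644%
MRP = 9.9% − 4.2% = 5.70%
CAPM required = R_f + β·MRP = 4.2% + 0.88 × 5.7% = 9.2160%
α = realised − required = 14.4644% − 9.2160% = +5.25%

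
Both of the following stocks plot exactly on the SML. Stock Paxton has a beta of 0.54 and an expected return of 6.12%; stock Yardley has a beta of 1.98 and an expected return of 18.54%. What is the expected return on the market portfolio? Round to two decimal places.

10.09%

Both satisfy E(R) = R_f + β·MRP, so the slope of the SML is
MRP = (18.54% − 6.12%) / (1.98 − 0.54) = 12.42% / 1.44 = 8.6250%
R_f = E(R_Paxton) − β_Paxton·MRP = 6.12% − 0.54 × 8.6250% = 1.4625%
E(R_m) = R_f + MRP = 1.4625% + 8.6250% = 10.09%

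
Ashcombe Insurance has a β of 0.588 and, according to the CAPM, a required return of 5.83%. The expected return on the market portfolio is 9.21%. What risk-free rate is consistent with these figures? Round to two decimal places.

1.01%

E(R) = R_f + β(E(R_m) − R_f) = R_f(1 − β) + β·E(R_m)
5.83% = R_f × (1 − 0.588) + 0.588 × 9.21%
5.83% = R_f × 0.412 + 5.41548%
R_f = (5.83% − 5.41548%) / 0.412 = 1.01%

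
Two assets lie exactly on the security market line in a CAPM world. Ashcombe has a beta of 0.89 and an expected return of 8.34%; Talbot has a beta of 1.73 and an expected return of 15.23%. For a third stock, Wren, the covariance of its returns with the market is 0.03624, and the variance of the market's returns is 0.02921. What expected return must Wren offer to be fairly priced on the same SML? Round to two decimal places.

MRP = (15.23% − 8.34%) / (1.73 − 0.89) = 8.2024%
R_f = 8.34% − 0.89 × 8.2024% = 1.0399%
β_Wren = Cov / Var(R_m) = 0.03624 / 0.02921 = 1.2407
E(R_Wren) = R_f + β × MRP = 1.0399% + 1.2407 × 8.2024% = 11.22%

11.22%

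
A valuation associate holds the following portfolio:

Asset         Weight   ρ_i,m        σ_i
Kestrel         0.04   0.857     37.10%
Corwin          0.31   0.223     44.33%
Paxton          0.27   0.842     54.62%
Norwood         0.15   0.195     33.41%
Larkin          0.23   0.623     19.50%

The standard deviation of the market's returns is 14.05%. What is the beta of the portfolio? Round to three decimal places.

1.461

β_Kestrel = 0.857 × 37.10% / 14.05% = 2.2630
β_Corwin = 0.223 × 44.33% / 14.05% = 0.7036
β_Paxton = 0.842 × 54.62% / 14.05% = 3.2733
β_Norwood = 0.195 × 33.41% / 14.05% = 0.4637
β_Larkin = 0.623 × 19.50% / 14.05% = 0.8647
β_P = Σ w_i β_i = 0.04×2.2630 + 0.31×0.7036 + 0.27×3.2733 + 0.15×0.4637 + 0.23×0.8647 = 1.4609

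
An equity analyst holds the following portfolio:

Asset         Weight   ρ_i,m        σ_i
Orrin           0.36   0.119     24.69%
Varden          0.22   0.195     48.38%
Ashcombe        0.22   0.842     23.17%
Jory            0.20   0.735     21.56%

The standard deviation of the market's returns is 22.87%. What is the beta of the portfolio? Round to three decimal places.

0.463

β_Orrin = 0.119 × 24.69% / 22.87% = 0.1285
β_Varden = 0.195 × 48.38% / 22.87% = 0.4125
β_Ashcombe = 0.842 × 23.17% / 22.87% = 0.8530
β_Jory = 0.735 × 21.56% / 22.87% = 0.6929
β_P = Σ w_i β_i = 0.36×0.1285 + 0.22×0.4125 + 0.22×0.8530 + 0.20×0.6929 = 0.4633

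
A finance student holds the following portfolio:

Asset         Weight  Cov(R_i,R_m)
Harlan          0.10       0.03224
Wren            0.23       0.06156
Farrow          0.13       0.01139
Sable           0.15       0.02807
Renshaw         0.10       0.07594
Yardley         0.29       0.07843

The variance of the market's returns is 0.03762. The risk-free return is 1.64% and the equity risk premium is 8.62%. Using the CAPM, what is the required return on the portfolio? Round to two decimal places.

β_Harlan = 0.03224 / 0.03762 = 0.8570
β_Wren = 0.06156 / 0.03762 = 1.6364
β_Farrow = 0.01139 / 0.03762 = 0.3028
β_Sable = 0.02807 / 0.03762 = 0.7461
β_Renshaw = 0.07594 / 0.03762 = 2.0186
β_Yardley = 0.07843 / 0.03762 = 2.0848
β_P = Σ w_i β_i = 0.10×0.8570 + 0.23×1.6364 + 0.13×0.3028 + 0.15×0.7461 + 0.10×2.0186 + 0.29×2.0848 = 1.4198
E(R_P) = R_f + β_P × MRP = 1.64% + 1.4198 × 8.62% = 13.88%

13.88%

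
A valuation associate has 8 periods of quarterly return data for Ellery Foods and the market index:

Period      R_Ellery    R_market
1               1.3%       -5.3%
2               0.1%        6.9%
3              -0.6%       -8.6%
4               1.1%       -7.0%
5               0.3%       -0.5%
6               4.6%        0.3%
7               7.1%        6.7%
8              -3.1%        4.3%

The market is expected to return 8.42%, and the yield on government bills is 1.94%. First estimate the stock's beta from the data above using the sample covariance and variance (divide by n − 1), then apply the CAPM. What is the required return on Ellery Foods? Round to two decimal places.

2.71%

Mean R_i = (1.3 + 0.1 − 0.6 + 1.1 + 0.3 + 4.6 + 7.1 − 3.1) / 8 = 1.3500%
Mean R_m = (-5.3 + 6.9 − 8.6 − 7.0 − 0.5 + 0.3 + 6.7 + 4.3) / 8 = -0.4000%
Σ(R_i − R̄_i)(R_m − R̄_m) = 31.0500  ⇒  Cov = 31.0500 / 7 = 4.4357
Σ(R_m − R̄_m)² = 261.1000  ⇒  Var(R_m) = 261.1000 / 7 = 37.3000
β = Cov / Var(R_m) = 4.4357 / 37.3000 = 0.1189
MRP = 8.42% − 1.94% = 6.48%
E(R) = R_f + β × MRP = 1.94% + 0.1189 × 6.48% = 2.71%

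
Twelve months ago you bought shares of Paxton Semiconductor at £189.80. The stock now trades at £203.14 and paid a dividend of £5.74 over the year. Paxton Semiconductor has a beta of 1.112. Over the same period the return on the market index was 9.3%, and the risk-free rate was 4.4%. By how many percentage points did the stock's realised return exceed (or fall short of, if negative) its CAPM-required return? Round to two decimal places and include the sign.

Realised HPR = (P1 + D1 − P0) / P0 = (203.14 + 5.74 − 189.80) / 189.80 = 19.08 / 189.80 = 10.0527%
MRP = 9.3% − 4.4% = 4.90%
CAPM required = R_f + β·MRP = 4.4% + 1.112 × 4.9% = 9.8488%
α = realised − required = 10.0527% − 9.8488% = +0.20%

+0.20%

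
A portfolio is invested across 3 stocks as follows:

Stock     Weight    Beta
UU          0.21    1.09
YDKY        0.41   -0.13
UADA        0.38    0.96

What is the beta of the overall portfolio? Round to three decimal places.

β_P = Σ w_i β_i = 0.21×1.09 + 0.41×-0.13 + 0.38×0.96 = 0.5404

0.540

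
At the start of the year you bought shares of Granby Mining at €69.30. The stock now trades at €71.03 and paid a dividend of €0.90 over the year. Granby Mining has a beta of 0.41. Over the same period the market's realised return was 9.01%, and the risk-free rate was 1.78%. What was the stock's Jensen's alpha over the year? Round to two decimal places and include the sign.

Realised HPR = (P1 + D1 − P0) / P0 = (71.03 + 0.90 − 69.30) / 69.30 = 2.63 / 69.30 = 3.7951%
MRP = 9.01% − 1.78% = 7.23%
CAPM required = R_f + β·MRP = 1.78% + 0.41 × 7.23% = 4.7443%
α = realised − required = 3.7951% − 4.7443% = -0.95%

-0.95%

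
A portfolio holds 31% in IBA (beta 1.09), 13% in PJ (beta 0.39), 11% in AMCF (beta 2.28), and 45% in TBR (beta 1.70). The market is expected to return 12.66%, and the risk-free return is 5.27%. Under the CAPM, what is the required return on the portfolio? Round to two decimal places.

15.65%

β_P = Σ w_i β_i = 0.31×1.09 + 0.13×0.39 + 0.11×2.28 + 0.45×1.70 = 1.4044
MRP = 12.66% − 5.27% = 7.39%
E(R_P) = R_f + β_P × MRP = 5.27% + 1.4044 × 7.39% = 15.65%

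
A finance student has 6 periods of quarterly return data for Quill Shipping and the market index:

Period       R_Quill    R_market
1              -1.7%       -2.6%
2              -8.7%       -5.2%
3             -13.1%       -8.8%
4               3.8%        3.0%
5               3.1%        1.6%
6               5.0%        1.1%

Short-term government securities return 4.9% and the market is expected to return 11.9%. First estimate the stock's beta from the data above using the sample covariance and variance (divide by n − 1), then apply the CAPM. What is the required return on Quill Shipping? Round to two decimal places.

Mean R_i = (-1.7 − 8.7 − 13.1 + 3.8 + 3.1 + 5.0) / 6 = -1.9333%
Mean R_m = (-2.6 − 5.2 − 8.8 + 3.0 + 1.6 + 1.1) / 6 = -1.8167%
Σ(R_i − R̄_i)(R_m − R̄_m) = 165.7267  ⇒  Cov = 165.7267 / 5 = 33.1453
Σ(R_m − R̄_m)² = 104.2083  ⇒  Var(R_m) = 104.2083 / 5 = 20.8417
β = Cov / Var(R_m) = 33.1453 / 20.8417 = 1.5903
MRP = 11.9% − 4.9% = 7.00%
E(R) = R_f + β × MRP = 4.9% + 1.5903 × 7.0% = 16.03%

16.03%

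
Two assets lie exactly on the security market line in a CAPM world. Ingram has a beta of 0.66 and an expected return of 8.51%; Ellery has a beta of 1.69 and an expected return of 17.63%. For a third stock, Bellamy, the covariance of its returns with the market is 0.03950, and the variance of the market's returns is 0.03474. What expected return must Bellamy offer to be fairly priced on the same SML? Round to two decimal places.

MRP = (17.63% − 8.51%) / (1.69 − 0.66) = 8.8544%
R_f = 8.51% − 0.66 × 8.8544% = 2.6661%
β_Bellamy = Cov / Var(R_m) = 0.03950 / 0.03474 = 1.1370
E(R_Bellamy) = R_f + β × MRP = 2.6661% + 1.1370 × 8.8544% = 12.73%

12.73%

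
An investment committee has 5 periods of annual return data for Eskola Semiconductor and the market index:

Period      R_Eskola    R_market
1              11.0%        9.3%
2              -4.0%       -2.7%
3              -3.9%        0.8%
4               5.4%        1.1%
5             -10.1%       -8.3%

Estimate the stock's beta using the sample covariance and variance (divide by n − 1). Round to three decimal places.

Mean R_i = (11.0 − 4.0 − 3.9 + 5.4 − 10.1) / 5 = -0.3200%
Mean R_m = (9.3 − 2.7 + 0.8 + 1.1 − 8.3) / 5 = 0.0400%
Σ(R_i − R̄_i)(R_m − R̄_m) = 199.8140  ⇒  Cov = 199.8140 / 4 = 49.9535
Σ(R_m − R̄_m)² = 164.5120  ⇒  Var(R_m) = 164.5120 / 4 = 41.1280
β = Cov / Var(R_m) = 49.9535 / 41.1280 = 1.2146

1.215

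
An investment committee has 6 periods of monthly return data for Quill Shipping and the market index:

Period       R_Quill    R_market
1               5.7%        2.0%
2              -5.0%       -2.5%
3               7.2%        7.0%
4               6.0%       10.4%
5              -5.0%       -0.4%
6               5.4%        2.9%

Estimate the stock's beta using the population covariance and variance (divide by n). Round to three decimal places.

0.955

Mean R_i = (5.7 − 5.0 + 7.2 + 6.0 − 5.0 + 5.4) / 6 = 2.3833%
Mean R_m = (2.0 − 2.5 + 7.0 + 10.4 − 0.4 + 2.9) / 6 = 3.2333%
Σ(R_i − R̄_i)(R_m − R̄_m) = 108.1233  ⇒  Cov = 108.1233 / 6 = 18.0206
Σ(R_m − R̄_m)² = 113.2533  ⇒  Var(R_m) = 113.2533 / 6 = 18.8756
β = Cov / Var(R_m) = 18.0206 / 18.8756 = 0.9547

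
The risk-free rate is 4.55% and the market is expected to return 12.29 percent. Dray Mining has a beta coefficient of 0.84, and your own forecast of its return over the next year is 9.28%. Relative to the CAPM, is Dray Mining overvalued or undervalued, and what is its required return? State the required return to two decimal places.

Overvalued; required return 11.05%

MRP = 12.29% − 4.55% = 7.74%
Required return = R_f + β·MRP = 4.55% + 0.84 × 7.74% = 11.05%
Forecast 9.28% < required 11.05% → the stock plots below the SML → overvalued.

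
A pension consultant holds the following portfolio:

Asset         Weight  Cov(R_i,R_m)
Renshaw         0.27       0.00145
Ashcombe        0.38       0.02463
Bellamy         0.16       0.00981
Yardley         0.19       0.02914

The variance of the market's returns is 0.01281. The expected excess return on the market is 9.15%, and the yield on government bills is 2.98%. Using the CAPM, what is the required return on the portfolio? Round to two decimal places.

15.02%

β_Renshaw = 0.00145 / 0.01281 = 0.1132
β_Ashcombe = 0.02463 / 0.01281 = 1.9227
β_Bellamy = 0.00981 / 0.01281 = 0.7658
β_Yardley = 0.02914 / 0.01281 = 2.2748
β_P = Σ w_i β_i = 0.27×0.1132 + 0.38×1.9227 + 0.16×0.7658 + 0.19×2.2748 = 1.3159
E(R_P) = R_f + β_P × MRP = 2.98% + 1.3159 × 9.15% = 15.02%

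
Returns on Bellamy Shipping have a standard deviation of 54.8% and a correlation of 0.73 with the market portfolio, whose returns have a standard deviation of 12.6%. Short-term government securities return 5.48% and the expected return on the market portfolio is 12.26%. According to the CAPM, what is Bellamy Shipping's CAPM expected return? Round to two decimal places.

27.01%

β = ρ × σ_i / σ_m = 0.73 × 54.8% / 12.6% = 3.1749
MRP = 12.26% − 5.48% = 6.78%
E(R) = 5.48% + 3.1749 × 6.78% = 27.01%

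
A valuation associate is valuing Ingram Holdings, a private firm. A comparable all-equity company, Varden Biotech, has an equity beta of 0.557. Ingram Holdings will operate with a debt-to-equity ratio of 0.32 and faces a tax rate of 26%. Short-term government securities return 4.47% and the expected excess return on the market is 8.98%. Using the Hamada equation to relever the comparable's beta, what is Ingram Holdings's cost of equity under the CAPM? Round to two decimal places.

10.66%

β_L = β_U × [1 + (1 − t)(D/E)] = 0.557 × [1 + (1 − 0.26) × 0.32]
    = 0.557 × [1 + 0.74 × 0.32] = 0.557 × 1.2368 = 0.6889
E(R) = R_f + β_L × MRP = 4.47% + 0.6889 × 8.98% = 10.66%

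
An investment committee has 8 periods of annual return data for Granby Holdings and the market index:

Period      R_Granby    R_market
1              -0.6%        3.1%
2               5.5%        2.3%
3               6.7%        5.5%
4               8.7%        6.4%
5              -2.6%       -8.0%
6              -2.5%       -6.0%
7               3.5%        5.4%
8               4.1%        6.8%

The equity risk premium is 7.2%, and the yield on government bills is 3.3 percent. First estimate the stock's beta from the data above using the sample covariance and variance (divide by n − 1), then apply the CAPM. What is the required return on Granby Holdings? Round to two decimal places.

7.71%

Mean R_i = (-0.6 + 5.5 + 6.7 + 8.7 − 2.6 − 2.5 + 3.5 + 4.1) / 8 = 2.8500%
Mean R_m = (3.1 + 2.3 + 5.5 + 6.4 − 8.0 − 6.0 + 5.4 + 6.8) / 8 = 1.9375%
Σ(R_i − R̄_i)(R_m − R̄_m) = 141.7250  ⇒  Cov = 141.7250 / 7 = 20.2464
Σ(R_m − R̄_m)² = 231.4788  ⇒  Var(R_m) = 231.4788 / 7 = 33.0684
β = Cov / Var(R_m) = 20.2464 / 33.0684 = 0.6123
E(R) = R_f + β × MRP = 3.3% + 0.6123 × 7.2% = 7.71%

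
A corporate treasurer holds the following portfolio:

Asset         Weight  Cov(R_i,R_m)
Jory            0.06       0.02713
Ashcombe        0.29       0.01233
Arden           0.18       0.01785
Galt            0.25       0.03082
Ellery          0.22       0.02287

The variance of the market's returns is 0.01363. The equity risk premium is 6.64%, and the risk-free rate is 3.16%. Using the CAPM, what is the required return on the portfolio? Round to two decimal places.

β_Jory = 0.02713 / 0.01363 = 1.9905
β_Ashcombe = 0.01233 / 0.01363 = 0.9046
β_Arden = 0.01785 / 0.01363 = 1.3096
β_Galt = 0.03082 / 0.01363 = 2.2612
β_Ellery = 0.02287 / 0.01363 = 1.6779
β_P = Σ w_i β_i = 0.06×1.9905 + 0.29×0.9046 + 0.18×1.3096 + 0.25×2.2612 + 0.22×1.6779 = 1.5519
E(R_P) = R_f + β_P × MRP = 3.16% + 1.5519 × 6.64% = 13.46%

13.46%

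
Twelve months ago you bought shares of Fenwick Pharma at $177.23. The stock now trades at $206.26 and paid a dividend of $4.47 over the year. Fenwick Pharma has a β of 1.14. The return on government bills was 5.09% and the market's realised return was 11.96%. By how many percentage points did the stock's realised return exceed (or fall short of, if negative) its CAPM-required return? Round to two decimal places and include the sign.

+5.98%

Realised HPR = (P1 + D1 − P0) / P0 = (206.26 + 4.47 − 177.23) / 177.23 = 33.50 / 177.23 = 18.9020%
MRP = 11.96% − 5.09% = 6.87%
CAPM required = R_f + β·MRP = 5.09% + 1.14 × 6.87% = 12.9218%
α = realised − required = 18.9020% − 12.9218% = +5.98%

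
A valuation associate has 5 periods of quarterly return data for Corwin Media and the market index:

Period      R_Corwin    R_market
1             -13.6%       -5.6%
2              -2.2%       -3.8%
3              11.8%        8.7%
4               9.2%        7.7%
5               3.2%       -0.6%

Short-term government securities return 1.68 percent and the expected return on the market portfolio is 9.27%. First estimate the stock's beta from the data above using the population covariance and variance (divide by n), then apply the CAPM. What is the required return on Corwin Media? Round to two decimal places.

Mean R_i = (-13.6 − 2.2 + 11.8 + 9.2 + 3.2) / 5 = 1.6800%
Mean R_m = (-5.6 − 3.8 + 8.7 + 7.7 − 0.6) / 5 = 1.2800%
Σ(R_i − R̄_i)(R_m − R̄_m) = 245.3480  ⇒  Cov = 245.3480 / 5 = 49.0696
Σ(R_m − R̄_m)² = 172.9480  ⇒  Var(R_m) = 172.9480 / 5 = 34.5896
β = Cov / Var(R_m) = 49.0696 / 34.5896 = 1.4186
MRP = 9.27% − 1.68% = 7.59%
E(R) = R_f + β × MRP = 1.68% + 1.4186 × 7.59% = 12.45%

12.45%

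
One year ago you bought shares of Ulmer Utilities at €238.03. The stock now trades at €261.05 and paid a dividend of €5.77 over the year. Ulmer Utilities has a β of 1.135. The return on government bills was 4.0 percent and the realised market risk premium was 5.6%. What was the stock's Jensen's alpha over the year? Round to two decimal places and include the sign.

+1.74%

Realised HPR = (P1 + D1 − P0) / P0 = (261.05 + 5.77 − 238.03) / 238.03 = 28.79 / 238.03 = 12.0951%
CAPM required = R_f + β·MRP = 4.0% + 1.135 × 5.6% = 10.3560%
α = realised − required = 12.0951% − 10.3560% = +1.74%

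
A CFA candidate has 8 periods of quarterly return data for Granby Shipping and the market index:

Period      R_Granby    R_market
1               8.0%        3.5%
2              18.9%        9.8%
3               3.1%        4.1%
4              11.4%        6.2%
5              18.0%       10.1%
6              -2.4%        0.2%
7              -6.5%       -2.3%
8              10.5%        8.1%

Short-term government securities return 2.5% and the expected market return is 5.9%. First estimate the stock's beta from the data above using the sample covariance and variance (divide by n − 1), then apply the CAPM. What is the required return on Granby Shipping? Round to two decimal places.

Mean R_i = (8.0 + 18.9 + 3.1 + 11.4 + 18.0 − 2.4 − 6.5 + 10.5) / 8 = 7.6250%
Mean R_m = (3.5 + 9.8 + 4.1 + 6.2 + 10.1 + 0.2 − 2.3 + 8.1) / 8 = 4.9625%
Σ(R_i − R̄_i)(R_m − R̄_m) = 275.2175  ⇒  Cov = 275.2175 / 7 = 39.3168
Σ(R_m − R̄_m)² = 139.4788  ⇒  Var(R_m) = 139.4788 / 7 = 19.9255
β = Cov / Var(R_m) = 39.3168 / 19.9255 = 1.9732
MRP = 5.9% − 2.5% = 3.40%
E(R) = R_f + β × MRP = 2.5% + 1.9732 × 3.4% = 9.21%

9.21%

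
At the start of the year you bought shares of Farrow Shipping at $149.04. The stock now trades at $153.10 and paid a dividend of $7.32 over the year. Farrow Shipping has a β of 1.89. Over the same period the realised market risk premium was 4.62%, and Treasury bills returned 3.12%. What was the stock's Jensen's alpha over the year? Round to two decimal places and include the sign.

-4.22%

Realised HPR = (P1 + D1 − P0) / P0 = (153.10 + 7.32 − 149.04) / 149.04 = 11.38 / 149.04 = 7.6355%
CAPM required = R_f + β·MRP = 3.12% + 1.89 × 4.62% = 11.8518%
α = realised − required = 7.6355% − 11.8518% = -4.22%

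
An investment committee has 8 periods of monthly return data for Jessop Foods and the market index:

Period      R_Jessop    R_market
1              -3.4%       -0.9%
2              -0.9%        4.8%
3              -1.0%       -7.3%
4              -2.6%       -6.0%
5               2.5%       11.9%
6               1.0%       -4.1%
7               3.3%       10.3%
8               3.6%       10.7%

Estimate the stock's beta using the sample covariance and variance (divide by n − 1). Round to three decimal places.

Mean R_i = (-3.4 − 0.9 − 1.0 − 2.6 + 2.5 + 1.0 + 3.3 + 3.6) / 8 = 0.3125%
Mean R_m = (-0.9 + 4.8 − 7.3 − 6.0 + 11.9 − 4.1 + 10.3 + 10.7) / 8 = 2.4250%
Σ(R_i − R̄_i)(R_m − R̄_m) = 113.7375  ⇒  Cov = 113.7375 / 7 = 16.2482
Σ(R_m − R̄_m)² = 445.0950  ⇒  Var(R_m) = 445.0950 / 7 = 63.5850
β = Cov / Var(R_m) = 16.2482 / 63.5850 = 0.2555

0.256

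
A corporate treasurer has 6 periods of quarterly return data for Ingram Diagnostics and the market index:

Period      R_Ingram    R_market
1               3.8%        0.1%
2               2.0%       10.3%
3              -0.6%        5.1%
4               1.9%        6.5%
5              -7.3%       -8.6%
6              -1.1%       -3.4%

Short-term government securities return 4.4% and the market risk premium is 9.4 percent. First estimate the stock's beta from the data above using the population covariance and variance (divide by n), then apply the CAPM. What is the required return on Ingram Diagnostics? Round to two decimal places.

8.22%

Mean R_i = (3.8 + 2.0 − 0.6 + 1.9 − 7.3 − 1.1) / 6 = -0.2167%
Mean R_m = (0.1 + 10.3 + 5.1 + 6.5 − 8.6 − 3.4) / 6 = 1.6667%
Σ(R_i − R̄_i)(R_m − R̄_m) = 98.9567  ⇒  Cov = 98.9567 / 6 = 16.4928
Σ(R_m − R̄_m)² = 243.2133  ⇒  Var(R_m) = 243.2133 / 6 = 40.5356
β = Cov / Var(R_m) = 16.4928 / 40.5356 = 0.4069
E(R) = R_f + β × MRP = 4.4% + 0.4069 × 9.4% = 8.22%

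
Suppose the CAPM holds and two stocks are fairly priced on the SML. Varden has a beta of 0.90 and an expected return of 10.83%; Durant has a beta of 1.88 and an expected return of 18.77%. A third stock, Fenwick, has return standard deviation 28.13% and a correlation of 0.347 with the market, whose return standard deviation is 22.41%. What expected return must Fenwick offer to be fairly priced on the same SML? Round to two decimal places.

MRP = (18.77% − 10.83%) / (1.88 − 0.90) = 8.1020%
R_f = 10.83% − 0.90 × 8.1020% = 3.5382%
β_Fenwick = ρ·σ_i/σ_m = 0.347 × 28.13 / 22.41 = 0.4356
E(R_Fenwick) = R_f + β × MRP = 3.5382% + 0.4356 × 8.1020% = 7.07%

7.07%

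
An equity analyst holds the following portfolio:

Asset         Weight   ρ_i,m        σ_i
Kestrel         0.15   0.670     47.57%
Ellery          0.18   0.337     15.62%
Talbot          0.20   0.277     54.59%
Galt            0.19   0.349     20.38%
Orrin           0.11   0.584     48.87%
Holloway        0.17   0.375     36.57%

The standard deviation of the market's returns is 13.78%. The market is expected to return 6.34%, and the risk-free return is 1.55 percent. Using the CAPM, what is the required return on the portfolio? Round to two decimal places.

6.96%

β_Kestrel = 0.670 × 47.57% / 13.78% = 2.3129
β_Ellery = 0.337 × 15.62% / 13.78% = 0.3820
β_Talbot = 0.277 × 54.59% / 13.78% = 1.0973
β_Galt = 0.349 × 20.38% / 13.78% = 0.5162
β_Orrin = 0.584 × 48.87% / 13.78% = 2.0711
β_Holloway = 0.375 × 36.57% / 13.78% = 0.9952
β_P = Σ w_i β_i = 0.15×2.3129 + 0.18×0.3820 + 0.20×1.0973 + 0.19×0.5162 + 0.11×2.0711 + 0.17×0.9952 = 1.1302
MRP = 6.34% − 1.55% = 4.79%
E(R_P) = R_f + β_P × MRP = 1.55% + 1.1302 × 4.79% = 6.96%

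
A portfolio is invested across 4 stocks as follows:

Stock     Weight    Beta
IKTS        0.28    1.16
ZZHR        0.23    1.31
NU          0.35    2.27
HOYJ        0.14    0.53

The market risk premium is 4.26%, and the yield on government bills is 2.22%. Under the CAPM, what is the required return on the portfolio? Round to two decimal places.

8.59%

β_P = Σ w_i β_i = 0.28×1.16 + 0.23×1.31 + 0.35×2.27 + 0.14×0.53 = 1.4948
E(R_P) = R_f + β_P × MRP = 2.22% + 1.4948 × 4.26% = 8.59%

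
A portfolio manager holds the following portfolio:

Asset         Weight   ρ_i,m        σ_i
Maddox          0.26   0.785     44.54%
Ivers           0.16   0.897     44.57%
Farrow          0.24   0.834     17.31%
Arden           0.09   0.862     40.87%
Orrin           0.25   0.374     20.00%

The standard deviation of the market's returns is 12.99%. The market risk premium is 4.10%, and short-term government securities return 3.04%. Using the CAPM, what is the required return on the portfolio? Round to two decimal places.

10.61%

β_Maddox = 0.785 × 44.54% / 12.99% = 2.6916
β_Ivers = 0.897 × 44.57% / 12.99% = 3.0777
β_Farrow = 0.834 × 17.31% / 12.99% = 1.1114
β_Arden = 0.862 × 40.87% / 12.99% = 2.7121
β_Orrin = 0.374 × 20.00% / 12.99% = 0.5758
β_P = Σ w_i β_i = 0.26×2.6916 + 0.16×3.0777 + 0.24×1.1114 + 0.09×2.7121 + 0.25×0.5758 = 1.8470
E(R_P) = R_f + β_P × MRP = 3.04% + 1.8470 × 4.10% = 10.61%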